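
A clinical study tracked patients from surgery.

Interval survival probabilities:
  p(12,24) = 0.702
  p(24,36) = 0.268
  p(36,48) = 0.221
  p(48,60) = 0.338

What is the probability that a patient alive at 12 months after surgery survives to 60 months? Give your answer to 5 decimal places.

Chaining the interval survival probabilities: 0.702 × 0.268 × 0.221 × 0.338.
= 0.014053.

0.01405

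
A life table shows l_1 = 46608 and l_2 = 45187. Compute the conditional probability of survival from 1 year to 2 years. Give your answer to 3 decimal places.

0.970

The conditional survival probability is l_2/l_1 = 45187/46608 = 0.969512.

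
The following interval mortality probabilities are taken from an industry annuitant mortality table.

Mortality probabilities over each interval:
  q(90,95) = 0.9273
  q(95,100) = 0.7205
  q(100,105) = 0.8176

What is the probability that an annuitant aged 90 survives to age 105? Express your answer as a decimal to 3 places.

The overall survival probability is (1 − 0.9273) × (1 − 0.7205) × (1 − 0.8176).
= 0.0727 × 0.2795 × 0.1824 = 0.003706.

0.004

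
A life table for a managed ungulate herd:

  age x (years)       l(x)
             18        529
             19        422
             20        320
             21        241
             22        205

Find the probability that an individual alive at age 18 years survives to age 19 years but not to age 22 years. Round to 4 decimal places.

This is the probability of reaching 19 but not 22, conditional on being alive at 18: (l(19) − l(22)) / l(18).
= (422 − 205) / 529 = 217 / 529 = 0.410208.

0.4102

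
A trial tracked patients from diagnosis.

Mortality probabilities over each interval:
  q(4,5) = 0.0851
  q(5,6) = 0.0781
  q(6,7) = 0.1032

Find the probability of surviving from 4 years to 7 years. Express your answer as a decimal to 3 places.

0.756

Chaining the interval survival probabilities: (1 − 0.0851) × (1 − 0.0781) × (1 − 0.1032).
= 0.9149 × 0.9219 × 0.8968 = 0.756403.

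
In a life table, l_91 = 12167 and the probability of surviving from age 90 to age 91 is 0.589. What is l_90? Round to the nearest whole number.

l_90 = l_91 / p = 12167 / 0.589 = 20657.

20657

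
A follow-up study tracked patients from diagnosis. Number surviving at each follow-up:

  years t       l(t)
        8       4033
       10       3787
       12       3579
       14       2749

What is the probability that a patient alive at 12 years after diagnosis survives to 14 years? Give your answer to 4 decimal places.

0.7681

The conditional survival probability is l(14)/l(12) = 2749/3579 = 0.768092.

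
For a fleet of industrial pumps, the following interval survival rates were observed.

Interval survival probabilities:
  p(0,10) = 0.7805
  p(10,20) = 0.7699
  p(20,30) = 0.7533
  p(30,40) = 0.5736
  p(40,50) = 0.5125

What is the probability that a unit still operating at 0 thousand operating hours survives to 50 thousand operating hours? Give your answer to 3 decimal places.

0.133

Chaining the interval survival probabilities: 0.7805 × 0.7699 × 0.7533 × 0.5736 × 0.5125.
= 0.133069.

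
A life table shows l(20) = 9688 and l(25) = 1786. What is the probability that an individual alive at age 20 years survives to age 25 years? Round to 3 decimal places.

The conditional survival probability is l(25)/l(20) = 1786/9688 = 0.184352.

0.184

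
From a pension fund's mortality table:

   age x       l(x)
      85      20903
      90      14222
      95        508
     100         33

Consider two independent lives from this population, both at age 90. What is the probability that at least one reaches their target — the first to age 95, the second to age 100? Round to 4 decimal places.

0.0380

p₁ = l(95)/l(90) = 508/14222 = 0.035719; p₂ = l(100)/l(90) = 33/14222 = 0.002320.
P(at least one) = 1 − (1−p₁)(1−p₂) = 1 − 0.964281 × 0.997680 = 0.037956.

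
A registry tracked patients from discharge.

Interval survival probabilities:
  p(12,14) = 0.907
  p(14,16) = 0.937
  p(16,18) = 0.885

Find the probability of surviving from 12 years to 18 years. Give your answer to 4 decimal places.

The overall survival probability is 0.907 × 0.937 × 0.885.
= 0.752125.

0.7521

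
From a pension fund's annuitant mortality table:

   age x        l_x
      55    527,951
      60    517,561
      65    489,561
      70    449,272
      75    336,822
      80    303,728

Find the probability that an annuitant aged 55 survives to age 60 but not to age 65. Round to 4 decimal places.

0.0530

We want 5|5q55 = (l_60 − l_65)/l_55.
This is the probability of reaching 60 but not 65, conditional on being alive at 55: (l_60 − l_65) / l_55.
= (517,561 − 489,561) / 527,951 = 28,000 / 527,951 = 0.053035.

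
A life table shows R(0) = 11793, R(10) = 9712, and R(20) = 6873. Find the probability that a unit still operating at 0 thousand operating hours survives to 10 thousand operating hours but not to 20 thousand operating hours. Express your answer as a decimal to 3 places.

This is the probability of reaching 10 but not 20, conditional on being operational at 0: (R(10) − R(20)) / R(0).
= (9712 − 6873) / 11793 = 2839 / 11793 = 0.240736.

0.241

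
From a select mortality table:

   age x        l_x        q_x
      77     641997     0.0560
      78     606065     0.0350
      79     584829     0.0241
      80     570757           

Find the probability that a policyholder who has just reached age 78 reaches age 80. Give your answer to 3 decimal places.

We want 2p78 = l_80/l_78.
The conditional survival probability is l_80/l_78 = 570757/606065 = 0.941742.

0.942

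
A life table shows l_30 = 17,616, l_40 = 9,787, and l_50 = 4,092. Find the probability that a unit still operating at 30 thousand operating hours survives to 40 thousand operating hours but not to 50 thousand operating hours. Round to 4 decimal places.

0.3233

This is the probability of reaching 40 but not 50, conditional on being operational at 30: (l_40 − l_50) / l_30.
= (9,787 − 4,092) / 17,616 = 5,695 / 17,616 = 0.323286.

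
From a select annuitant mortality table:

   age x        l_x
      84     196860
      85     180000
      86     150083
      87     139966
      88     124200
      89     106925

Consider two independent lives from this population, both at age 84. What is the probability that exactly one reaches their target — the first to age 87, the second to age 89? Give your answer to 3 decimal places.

p₁ = l_87/l_84 = 139966/196860 = 0.710993; p₂ = l_89/l_84 = 106925/196860 = 0.543152.
P(exactly one) = p₁(1−p₂) + (1−p₁)p₂ = 0.324816 + 0.156975 = 0.481790.

0.482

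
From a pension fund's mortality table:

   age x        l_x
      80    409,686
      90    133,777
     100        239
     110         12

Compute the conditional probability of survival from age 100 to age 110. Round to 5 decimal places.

0.05021

We want 10p100 = l_110/l_100.
The conditional survival probability is l_110/l_100 = 12/239 = 0.050209.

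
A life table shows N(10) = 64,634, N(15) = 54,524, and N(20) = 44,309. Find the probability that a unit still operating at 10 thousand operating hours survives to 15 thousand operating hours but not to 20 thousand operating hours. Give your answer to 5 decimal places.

0.15804

This is the probability of reaching 15 but not 20, conditional on being operational at 10: (N(15) − N(20)) / N(10).
= (54,524 − 44,309) / 64,634 = 10,215 / 64,634 = 0.158044.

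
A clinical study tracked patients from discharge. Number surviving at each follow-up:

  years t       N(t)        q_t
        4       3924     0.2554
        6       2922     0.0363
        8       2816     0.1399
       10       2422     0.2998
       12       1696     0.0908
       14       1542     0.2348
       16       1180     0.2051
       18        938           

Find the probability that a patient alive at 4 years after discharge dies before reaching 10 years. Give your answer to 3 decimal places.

P(die before 10 | alive at 4) = 1 − N(10)/N(4) = 1 − 2422/3924 = (1502)/3924 = 0.382773.

0.383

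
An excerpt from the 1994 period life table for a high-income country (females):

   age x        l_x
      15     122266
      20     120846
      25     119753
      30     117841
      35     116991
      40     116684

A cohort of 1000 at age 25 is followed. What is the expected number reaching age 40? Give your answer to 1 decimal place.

The relevant probability is 116684/119753 = 0.974372.
Expected number = 1000 × 0.974372 = 974.4.

974.4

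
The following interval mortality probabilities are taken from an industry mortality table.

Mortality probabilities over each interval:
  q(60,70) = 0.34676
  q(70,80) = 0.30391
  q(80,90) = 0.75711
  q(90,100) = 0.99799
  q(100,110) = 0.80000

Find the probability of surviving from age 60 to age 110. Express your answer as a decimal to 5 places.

0.00004

The overall survival probability is (1 − 0.34676) × (1 − 0.30391) × (1 − 0.75711) × (1 − 0.99799) × (1 − 0.80000).
= 0.65324 × 0.69609 × 0.24289 × 0.00201 × 0.20000 = 0.000044.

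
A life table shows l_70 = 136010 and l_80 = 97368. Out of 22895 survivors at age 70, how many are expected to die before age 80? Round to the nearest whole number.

6505

The relevant probability is 1 − 97368/136010 = 0.284111.
Expected number = 22895 × 0.284111 = 6505.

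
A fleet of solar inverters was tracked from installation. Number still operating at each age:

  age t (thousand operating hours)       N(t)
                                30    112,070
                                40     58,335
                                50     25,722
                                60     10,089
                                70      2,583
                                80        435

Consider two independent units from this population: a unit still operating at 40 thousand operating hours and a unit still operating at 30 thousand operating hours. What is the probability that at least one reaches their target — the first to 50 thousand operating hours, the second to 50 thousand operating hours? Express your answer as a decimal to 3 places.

0.569

p₁ = N(50)/N(40) = 25,722/58,335 = 0.440936; p₂ = N(50)/N(30) = 25,722/112,070 = 0.229517.
P(at least one) = 1 − (1−p₁)(1−p₂) = 1 − 0.559064 × 0.770483 = 0.569251.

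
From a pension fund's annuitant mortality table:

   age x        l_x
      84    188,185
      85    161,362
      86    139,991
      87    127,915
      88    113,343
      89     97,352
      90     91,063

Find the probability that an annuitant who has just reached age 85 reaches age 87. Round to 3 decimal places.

We want 2p85 = l_87/l_85.
The conditional survival probability is l_87/l_85 = 127,915/161,362 = 0.792721.

0.793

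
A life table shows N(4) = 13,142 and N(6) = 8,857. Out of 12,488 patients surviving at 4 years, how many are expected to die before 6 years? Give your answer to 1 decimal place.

4071.8

The relevant probability is 1 − 8,857/13,142 = 0.326054.
Expected number = 12,488 × 0.326054 = 4071.8.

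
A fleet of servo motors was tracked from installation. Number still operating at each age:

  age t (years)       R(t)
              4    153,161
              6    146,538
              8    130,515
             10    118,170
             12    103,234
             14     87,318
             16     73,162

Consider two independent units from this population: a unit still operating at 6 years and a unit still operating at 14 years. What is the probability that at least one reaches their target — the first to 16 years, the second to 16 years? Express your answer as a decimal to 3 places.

0.919

p₁ = R(16)/R(6) = 73,162/146,538 = 0.499270; p₂ = R(16)/R(14) = 73,162/87,318 = 0.837880.
P(at least one) = 1 − (1−p₁)(1−p₂) = 1 − 0.500730 × 0.162120 = 0.918822.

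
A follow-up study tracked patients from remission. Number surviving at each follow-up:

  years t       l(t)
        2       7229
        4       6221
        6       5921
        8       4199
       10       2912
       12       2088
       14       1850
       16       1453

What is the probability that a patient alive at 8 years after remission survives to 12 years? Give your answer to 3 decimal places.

0.497

The conditional survival probability is l(12)/l(8) = 2088/4199 = 0.497261.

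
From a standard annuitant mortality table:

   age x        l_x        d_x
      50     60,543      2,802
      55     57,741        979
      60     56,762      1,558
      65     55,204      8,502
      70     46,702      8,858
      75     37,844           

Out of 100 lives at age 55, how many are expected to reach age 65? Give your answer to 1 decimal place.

The relevant probability is 55,204/57,741 = 0.956062.
Expected number = 100 × 0.956062 = 95.6.

95.6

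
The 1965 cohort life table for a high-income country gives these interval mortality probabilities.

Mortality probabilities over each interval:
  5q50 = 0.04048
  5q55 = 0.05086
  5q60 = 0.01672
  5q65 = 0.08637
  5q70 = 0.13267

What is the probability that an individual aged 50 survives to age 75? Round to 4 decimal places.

0.7096

Chaining the interval survival probabilities: (1 − 0.04048) × (1 − 0.05086) × (1 − 0.01672) × (1 − 0.08637) × (1 − 0.13267).
= 0.95952 × 0.94914 × 0.98328 × 0.91363 × 0.86733 = 0.709604.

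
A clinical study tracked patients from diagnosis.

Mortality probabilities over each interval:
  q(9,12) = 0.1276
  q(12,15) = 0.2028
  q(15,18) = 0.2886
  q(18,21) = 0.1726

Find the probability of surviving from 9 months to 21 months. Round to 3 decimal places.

0.409

Survival from 9 to 21 is the product of surviving each interval: (1 − 0.1276) × (1 − 0.2028) × (1 − 0.2886) × (1 − 0.1726).
= 0.8724 × 0.7972 × 0.7114 × 0.8274 = 0.409367.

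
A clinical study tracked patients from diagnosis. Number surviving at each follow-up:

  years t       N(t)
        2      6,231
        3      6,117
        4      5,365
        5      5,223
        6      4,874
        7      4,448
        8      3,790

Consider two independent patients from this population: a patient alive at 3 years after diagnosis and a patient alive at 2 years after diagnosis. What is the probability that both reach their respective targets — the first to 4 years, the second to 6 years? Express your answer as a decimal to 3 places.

p₁ = N(4)/N(3) = 5,365/6,117 = 0.877064; p₂ = N(6)/N(2) = 4,874/6,231 = 0.782218.
P(both) = p₁ × p₂ = 0.877064 × 0.782218 = 0.686055.

0.686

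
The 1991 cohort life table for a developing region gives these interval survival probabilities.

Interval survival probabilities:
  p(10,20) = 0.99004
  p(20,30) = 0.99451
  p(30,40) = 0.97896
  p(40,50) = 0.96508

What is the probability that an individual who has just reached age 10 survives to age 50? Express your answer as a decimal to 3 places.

0.930

P(survive 10→50) = 0.99004 × 0.99451 × 0.97896 × 0.96508.
= 0.930230.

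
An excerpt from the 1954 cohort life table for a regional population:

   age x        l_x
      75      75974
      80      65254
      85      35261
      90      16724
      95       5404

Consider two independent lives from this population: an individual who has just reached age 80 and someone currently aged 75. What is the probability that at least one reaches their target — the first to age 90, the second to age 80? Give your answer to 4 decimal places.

0.8951

p₁ = l_90/l_80 = 16724/65254 = 0.256291; p₂ = l_80/l_75 = 65254/75974 = 0.858899.
P(at least one) = 1 − (1−p₁)(1−p₂) = 1 − 0.743709 × 0.141101 = 0.895062.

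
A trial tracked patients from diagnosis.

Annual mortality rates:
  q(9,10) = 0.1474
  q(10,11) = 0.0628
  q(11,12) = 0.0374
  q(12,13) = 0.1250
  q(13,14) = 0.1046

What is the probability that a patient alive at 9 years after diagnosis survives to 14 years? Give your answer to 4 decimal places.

0.6026

The overall survival probability is (1 − 0.1474) × (1 − 0.0628) × (1 − 0.0374) × (1 − 0.1250) × (1 − 0.1046).
= 0.8526 × 0.9372 × 0.9626 × 0.8750 × 0.8954 = 0.602627.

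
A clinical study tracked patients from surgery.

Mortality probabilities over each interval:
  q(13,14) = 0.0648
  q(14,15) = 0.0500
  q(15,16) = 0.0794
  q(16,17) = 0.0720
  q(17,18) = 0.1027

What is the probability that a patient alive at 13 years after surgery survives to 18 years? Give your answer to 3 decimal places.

Chaining the interval survival probabilities: (1 − 0.0648) × (1 − 0.0500) × (1 − 0.0794) × (1 − 0.0720) × (1 − 0.1027).
= 0.9352 × 0.9500 × 0.9206 × 0.9280 × 0.8973 = 0.681059.

0.681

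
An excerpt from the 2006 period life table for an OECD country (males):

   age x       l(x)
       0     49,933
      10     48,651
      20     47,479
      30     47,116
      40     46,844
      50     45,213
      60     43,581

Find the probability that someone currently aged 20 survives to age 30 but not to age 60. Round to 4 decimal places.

This is the probability of reaching 30 but not 60, conditional on being alive at 20: (l(30) − l(60)) / l(20).
= (47,116 − 43,581) / 47,479 = 3,535 / 47,479 = 0.074454.

0.0745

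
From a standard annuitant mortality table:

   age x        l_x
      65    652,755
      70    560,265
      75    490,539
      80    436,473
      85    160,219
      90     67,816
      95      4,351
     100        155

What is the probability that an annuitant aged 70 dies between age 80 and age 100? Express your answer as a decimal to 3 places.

We want 10|20q70 = (l_80 − l_100)/l_70.
This is the probability of reaching 80 but not 100, conditional on being alive at 70: (l_80 − l_100) / l_70.
= (436,473 − 155) / 560,265 = 436,318 / 560,265 = 0.778771.

0.779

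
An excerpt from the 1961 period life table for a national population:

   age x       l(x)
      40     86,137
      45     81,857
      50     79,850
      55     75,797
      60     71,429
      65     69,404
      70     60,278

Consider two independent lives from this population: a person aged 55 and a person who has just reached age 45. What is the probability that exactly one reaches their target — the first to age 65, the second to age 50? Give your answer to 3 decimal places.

p₁ = l(65)/l(55) = 69,404/75,797 = 0.915656; p₂ = l(50)/l(45) = 79,850/81,857 = 0.975482.
P(exactly one) = p₁(1−p₂) + (1−p₁)p₂ = 0.022450 + 0.082276 = 0.104726.

0.105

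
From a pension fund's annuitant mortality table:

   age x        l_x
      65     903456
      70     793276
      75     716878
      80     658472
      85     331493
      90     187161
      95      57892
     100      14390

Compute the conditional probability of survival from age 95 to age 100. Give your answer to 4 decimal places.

The conditional survival probability is l_100/l_95 = 14390/57892 = 0.248566.

0.2486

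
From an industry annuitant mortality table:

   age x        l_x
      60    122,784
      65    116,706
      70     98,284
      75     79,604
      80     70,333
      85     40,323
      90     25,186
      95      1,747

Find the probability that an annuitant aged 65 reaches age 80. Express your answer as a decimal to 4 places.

We want 15p65 = l_80/l_65.
The conditional survival probability is l_80/l_65 = 70,333/116,706 = 0.602651.

0.6027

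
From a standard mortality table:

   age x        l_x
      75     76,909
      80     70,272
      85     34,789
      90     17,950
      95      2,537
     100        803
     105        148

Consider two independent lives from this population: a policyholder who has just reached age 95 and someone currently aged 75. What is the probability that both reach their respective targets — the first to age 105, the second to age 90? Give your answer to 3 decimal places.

0.014

p₁ = l_105/l_95 = 148/2,537 = 0.058337; p₂ = l_90/l_75 = 17,950/76,909 = 0.233393.
P(both) = p₁ × p₂ = 0.058337 × 0.233393 = 0.013615.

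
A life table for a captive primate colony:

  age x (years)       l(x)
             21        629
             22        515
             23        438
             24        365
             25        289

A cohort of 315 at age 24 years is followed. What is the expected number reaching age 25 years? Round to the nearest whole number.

The relevant probability is 289/365 = 0.791781.
Expected number = 315 × 0.791781 = 249.

249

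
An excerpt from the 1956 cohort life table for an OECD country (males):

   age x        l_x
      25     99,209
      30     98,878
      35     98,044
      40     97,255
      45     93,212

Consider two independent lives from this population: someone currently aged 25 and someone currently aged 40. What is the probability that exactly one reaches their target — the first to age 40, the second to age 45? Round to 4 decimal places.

p₁ = l_40/l_25 = 97,255/99,209 = 0.980304; p₂ = l_45/l_40 = 93,212/97,255 = 0.958429.
P(exactly one) = p₁(1−p₂) + (1−p₁)p₂ = 0.040752 + 0.018877 = 0.059629.

0.0596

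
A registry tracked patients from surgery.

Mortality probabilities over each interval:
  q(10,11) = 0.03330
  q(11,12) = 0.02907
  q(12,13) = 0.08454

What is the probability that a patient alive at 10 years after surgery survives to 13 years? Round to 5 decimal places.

0.85925

Chaining the interval survival probabilities: (1 − 0.03330) × (1 − 0.02907) × (1 − 0.08454).
= 0.96670 × 0.97093 × 0.91546 = 0.859249.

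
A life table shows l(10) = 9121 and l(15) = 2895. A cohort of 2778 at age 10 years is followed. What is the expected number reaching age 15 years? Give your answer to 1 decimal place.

The relevant probability is 2895/9121 = 0.317399.
Expected number = 2778 × 0.317399 = 881.7.

881.7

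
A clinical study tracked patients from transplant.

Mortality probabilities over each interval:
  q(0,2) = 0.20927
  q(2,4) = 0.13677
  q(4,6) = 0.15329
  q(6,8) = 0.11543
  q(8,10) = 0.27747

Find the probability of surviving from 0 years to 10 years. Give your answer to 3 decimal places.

0.369

Chaining the interval survival probabilities: (1 − 0.20927) × (1 − 0.13677) × (1 − 0.15329) × (1 − 0.11543) × (1 − 0.27747).
= 0.79073 × 0.86323 × 0.84671 × 0.88457 × 0.72253 = 0.369384.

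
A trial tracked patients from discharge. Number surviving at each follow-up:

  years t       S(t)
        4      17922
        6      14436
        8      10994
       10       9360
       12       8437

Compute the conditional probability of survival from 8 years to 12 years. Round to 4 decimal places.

0.7674

The conditional survival probability is S(12)/S(8) = 8437/10994 = 0.767419.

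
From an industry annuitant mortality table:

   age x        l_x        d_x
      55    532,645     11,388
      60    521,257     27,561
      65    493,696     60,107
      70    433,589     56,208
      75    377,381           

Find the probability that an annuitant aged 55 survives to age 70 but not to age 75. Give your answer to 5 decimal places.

This is the probability of reaching 70 but not 75, conditional on being alive at 55: (l_70 − l_75) / l_55.
= (433,589 − 377,381) / 532,645 = 56,208 / 532,645 = 0.105526.

0.10553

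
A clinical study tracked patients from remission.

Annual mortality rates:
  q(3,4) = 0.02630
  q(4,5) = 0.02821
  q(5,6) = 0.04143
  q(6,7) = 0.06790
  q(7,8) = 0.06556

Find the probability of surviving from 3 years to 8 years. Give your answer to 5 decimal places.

0.79002

Survival from 3 to 8 is the product of surviving each interval: (1 − 0.02630) × (1 − 0.02821) × (1 − 0.04143) × (1 − 0.06790) × (1 − 0.06556).
= 0.97370 × 0.97179 × 0.95857 × 0.93210 × 0.93444 = 0.790015.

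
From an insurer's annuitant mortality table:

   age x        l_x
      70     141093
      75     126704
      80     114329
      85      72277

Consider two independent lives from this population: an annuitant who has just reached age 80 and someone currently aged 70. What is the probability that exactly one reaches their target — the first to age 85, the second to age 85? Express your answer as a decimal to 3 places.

0.497

p₁ = l_85/l_80 = 72277/114329 = 0.632184; p₂ = l_85/l_70 = 72277/141093 = 0.512265.
P(exactly one) = p₁(1−p₂) + (1−p₁)p₂ = 0.308338 + 0.188419 = 0.496758.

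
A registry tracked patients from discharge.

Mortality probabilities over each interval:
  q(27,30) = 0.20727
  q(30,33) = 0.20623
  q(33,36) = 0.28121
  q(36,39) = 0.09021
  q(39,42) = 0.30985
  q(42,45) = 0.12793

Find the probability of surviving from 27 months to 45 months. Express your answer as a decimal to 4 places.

0.2477

Chaining the interval survival probabilities: (1 − 0.20727) × (1 − 0.20623) × (1 − 0.28121) × (1 − 0.09021) × (1 − 0.30985) × (1 − 0.12793).
= 0.79273 × 0.79377 × 0.71879 × 0.90979 × 0.69015 × 0.87207 = 0.247661.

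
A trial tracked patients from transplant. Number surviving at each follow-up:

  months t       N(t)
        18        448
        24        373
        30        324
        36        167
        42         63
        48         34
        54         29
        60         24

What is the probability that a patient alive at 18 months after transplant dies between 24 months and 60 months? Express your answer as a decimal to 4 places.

This is the probability of reaching 24 but not 60, conditional on being alive at 18: (N(24) − N(60)) / N(18).
= (373 − 24) / 448 = 349 / 448 = 0.779018.

0.7790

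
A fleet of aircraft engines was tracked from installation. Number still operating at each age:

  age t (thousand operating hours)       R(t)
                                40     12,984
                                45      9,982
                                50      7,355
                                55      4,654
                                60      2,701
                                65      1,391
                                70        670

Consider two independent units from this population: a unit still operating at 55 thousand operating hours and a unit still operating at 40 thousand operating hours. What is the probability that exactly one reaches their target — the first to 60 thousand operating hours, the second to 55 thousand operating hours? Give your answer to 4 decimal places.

p₁ = R(60)/R(55) = 2,701/4,654 = 0.580361; p₂ = R(55)/R(40) = 4,654/12,984 = 0.358441.
P(exactly one) = p₁(1−p₂) + (1−p₁)p₂ = 0.372336 + 0.150416 = 0.522752.

0.5228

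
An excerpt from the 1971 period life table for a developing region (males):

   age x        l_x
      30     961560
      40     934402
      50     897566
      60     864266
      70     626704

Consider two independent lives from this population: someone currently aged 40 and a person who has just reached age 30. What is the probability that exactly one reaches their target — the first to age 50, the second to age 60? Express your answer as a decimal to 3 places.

0.133

p₁ = l_50/l_40 = 897566/934402 = 0.960578; p₂ = l_60/l_30 = 864266/961560 = 0.898817.
P(exactly one) = p₁(1−p₂) + (1−p₁)p₂ = 0.097194 + 0.035433 = 0.132627.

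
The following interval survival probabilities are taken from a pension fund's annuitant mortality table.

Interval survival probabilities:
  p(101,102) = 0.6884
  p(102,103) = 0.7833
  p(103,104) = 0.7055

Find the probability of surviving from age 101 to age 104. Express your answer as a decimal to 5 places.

The overall survival probability is 0.6884 × 0.7833 × 0.7055.
= 0.380422.

0.38042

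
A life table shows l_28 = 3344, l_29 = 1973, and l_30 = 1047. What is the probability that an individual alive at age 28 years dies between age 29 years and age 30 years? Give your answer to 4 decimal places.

This is the probability of reaching 29 but not 30, conditional on being alive at 28: (l_29 − l_30) / l_28.
= (1973 − 1047) / 3344 = 926 / 3344 = 0.276914.

0.2769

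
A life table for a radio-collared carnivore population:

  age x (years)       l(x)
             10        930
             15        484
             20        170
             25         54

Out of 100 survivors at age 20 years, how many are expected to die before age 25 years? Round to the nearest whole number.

68

The relevant probability is 1 − 54/170 = 0.682353.
Expected number = 100 × 0.682353 = 68.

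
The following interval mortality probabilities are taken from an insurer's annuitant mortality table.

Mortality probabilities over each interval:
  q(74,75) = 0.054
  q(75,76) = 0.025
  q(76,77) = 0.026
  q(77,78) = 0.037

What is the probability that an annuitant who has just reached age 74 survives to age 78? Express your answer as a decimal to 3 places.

The overall survival probability is (1 − 0.054) × (1 − 0.025) × (1 − 0.026) × (1 − 0.037).
= 0.946 × 0.975 × 0.974 × 0.963 = 0.865129.

0.865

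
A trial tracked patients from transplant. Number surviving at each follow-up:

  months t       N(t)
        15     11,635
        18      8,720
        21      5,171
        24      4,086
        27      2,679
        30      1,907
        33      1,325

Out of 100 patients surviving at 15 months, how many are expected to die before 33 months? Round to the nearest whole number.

89

The relevant probability is 1 − 1,325/11,635 = 0.886119.
Expected number = 100 × 0.886119 = 89.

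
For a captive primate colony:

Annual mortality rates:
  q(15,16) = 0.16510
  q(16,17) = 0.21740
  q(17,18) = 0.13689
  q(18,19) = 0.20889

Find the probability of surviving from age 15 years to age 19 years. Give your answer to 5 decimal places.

0.44615

Survival from 15 to 19 is the product of surviving each interval: (1 − 0.16510) × (1 − 0.21740) × (1 − 0.13689) × (1 − 0.20889).
= 0.83490 × 0.78260 × 0.86311 × 0.79111 = 0.446146.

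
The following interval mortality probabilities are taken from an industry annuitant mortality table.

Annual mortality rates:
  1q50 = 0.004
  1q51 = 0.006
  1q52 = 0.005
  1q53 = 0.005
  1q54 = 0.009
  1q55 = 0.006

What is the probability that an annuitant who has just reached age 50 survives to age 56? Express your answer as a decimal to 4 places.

0.9655

6p50 = (1 − 0.004) × (1 − 0.006) × (1 − 0.005) × (1 − 0.005) × (1 − 0.009) × (1 − 0.006).
= 0.996 × 0.994 × 0.995 × 0.995 × 0.991 × 0.994 = 0.965499.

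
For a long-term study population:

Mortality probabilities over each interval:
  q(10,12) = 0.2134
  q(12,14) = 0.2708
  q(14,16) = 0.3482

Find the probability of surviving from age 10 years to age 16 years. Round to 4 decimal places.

0.3739

The overall survival probability is (1 − 0.2134) × (1 − 0.2708) × (1 − 0.3482).
= 0.7866 × 0.7292 × 0.6518 = 0.373865.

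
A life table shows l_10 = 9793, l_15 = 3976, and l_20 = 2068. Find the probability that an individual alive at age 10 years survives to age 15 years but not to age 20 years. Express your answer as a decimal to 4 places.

0.1948

This is the probability of reaching 15 but not 20, conditional on being alive at 10: (l_15 − l_20) / l_10.
= (3976 − 2068) / 9793 = 1908 / 9793 = 0.194833.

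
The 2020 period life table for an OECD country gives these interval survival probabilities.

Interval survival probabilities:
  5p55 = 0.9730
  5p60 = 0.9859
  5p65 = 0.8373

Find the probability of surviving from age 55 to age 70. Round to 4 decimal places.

0.8032

15p55 = 0.9730 × 0.9859 × 0.8373.
= 0.803206.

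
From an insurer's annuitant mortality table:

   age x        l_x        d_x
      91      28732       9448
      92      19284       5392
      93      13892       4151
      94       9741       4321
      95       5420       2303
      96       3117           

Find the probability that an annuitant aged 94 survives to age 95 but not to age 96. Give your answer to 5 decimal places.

0.23642

We want 1|1q94 = (l_95 − l_96)/l_94.
This is the probability of reaching 95 but not 96, conditional on being alive at 94: (l_95 − l_96) / l_94.
= (5420 − 3117) / 9741 = 2303 / 9741 = 0.236423.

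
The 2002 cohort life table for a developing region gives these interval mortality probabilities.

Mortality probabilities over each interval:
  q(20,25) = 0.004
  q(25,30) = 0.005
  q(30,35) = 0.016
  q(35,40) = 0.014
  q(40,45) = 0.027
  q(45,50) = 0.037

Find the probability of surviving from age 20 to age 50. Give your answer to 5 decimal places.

0.90094

P(survive 20→50) = (1 − 0.004) × (1 − 0.005) × (1 − 0.016) × (1 − 0.014) × (1 − 0.027) × (1 − 0.037).
= 0.996 × 0.995 × 0.984 × 0.986 × 0.973 × 0.963 = 0.900935.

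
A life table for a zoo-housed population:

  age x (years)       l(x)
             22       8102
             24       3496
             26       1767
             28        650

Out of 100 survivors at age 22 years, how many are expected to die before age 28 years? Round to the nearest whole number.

92

The relevant probability is 1 − 650/8102 = 0.919773.
Expected number = 100 × 0.919773 = 92.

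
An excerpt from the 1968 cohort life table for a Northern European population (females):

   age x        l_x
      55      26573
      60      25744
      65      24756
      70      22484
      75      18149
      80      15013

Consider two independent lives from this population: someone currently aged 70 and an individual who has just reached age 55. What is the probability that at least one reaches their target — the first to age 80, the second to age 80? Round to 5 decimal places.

0.85545

p₁ = l_80/l_70 = 15013/22484 = 0.667719; p₂ = l_80/l_55 = 15013/26573 = 0.564972.
P(at least one) = 1 − (1−p₁)(1−p₂) = 1 − 0.332281 × 0.435028 = 0.855448.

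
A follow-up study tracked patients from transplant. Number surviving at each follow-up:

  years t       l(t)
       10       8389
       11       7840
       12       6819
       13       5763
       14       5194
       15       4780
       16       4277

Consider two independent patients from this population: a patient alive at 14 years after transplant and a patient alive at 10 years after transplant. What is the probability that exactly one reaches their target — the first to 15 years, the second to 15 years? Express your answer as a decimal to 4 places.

0.4413

p₁ = l(15)/l(14) = 4780/5194 = 0.920293; p₂ = l(15)/l(10) = 4780/8389 = 0.569794.
P(exactly one) = p₁(1−p₂) + (1−p₁)p₂ = 0.395916 + 0.045417 = 0.441332.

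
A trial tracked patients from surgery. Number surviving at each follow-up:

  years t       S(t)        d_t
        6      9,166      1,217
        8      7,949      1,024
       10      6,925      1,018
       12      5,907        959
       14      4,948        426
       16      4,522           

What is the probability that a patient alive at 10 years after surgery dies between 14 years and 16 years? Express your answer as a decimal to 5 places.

0.06152

This is the probability of reaching 14 but not 16, conditional on being alive at 10: (S(14) − S(16)) / S(10).
= (4,948 − 4,522) / 6,925 = 426 / 6,925 = 0.061516.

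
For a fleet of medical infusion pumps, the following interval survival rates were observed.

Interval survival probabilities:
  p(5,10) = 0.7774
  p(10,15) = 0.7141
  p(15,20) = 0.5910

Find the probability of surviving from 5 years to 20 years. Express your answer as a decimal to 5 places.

The overall survival probability is 0.7774 × 0.7141 × 0.5910.
= 0.328089.

0.32809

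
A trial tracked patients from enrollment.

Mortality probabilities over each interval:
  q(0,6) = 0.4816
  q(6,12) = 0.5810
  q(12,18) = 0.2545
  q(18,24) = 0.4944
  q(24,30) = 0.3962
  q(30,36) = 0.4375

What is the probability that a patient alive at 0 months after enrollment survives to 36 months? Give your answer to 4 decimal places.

Survival from 0 to 36 is the product of surviving each interval: (1 − 0.4816) × (1 − 0.5810) × (1 − 0.2545) × (1 − 0.4944) × (1 − 0.3962) × (1 − 0.4375).
= 0.5184 × 0.4190 × 0.7455 × 0.5056 × 0.6038 × 0.5625 = 0.027807.

0.0278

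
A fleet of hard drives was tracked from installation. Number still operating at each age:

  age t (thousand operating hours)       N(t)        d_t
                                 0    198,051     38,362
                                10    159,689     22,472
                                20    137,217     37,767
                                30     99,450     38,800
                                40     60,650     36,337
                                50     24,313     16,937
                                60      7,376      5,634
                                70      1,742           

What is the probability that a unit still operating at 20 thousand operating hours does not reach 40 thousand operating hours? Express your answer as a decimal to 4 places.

0.5580

P(fail before 40 | operational at 20) = 1 − N(40)/N(20) = 1 − 60,650/137,217 = (76,567)/137,217 = 0.557999.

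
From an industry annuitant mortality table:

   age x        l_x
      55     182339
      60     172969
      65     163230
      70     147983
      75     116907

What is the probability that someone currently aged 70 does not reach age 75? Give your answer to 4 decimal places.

P(die before 75 | alive at 70) = 1 − l_75/l_70 = 1 − 116907/147983 = (31076)/147983 = 0.209997.

0.2100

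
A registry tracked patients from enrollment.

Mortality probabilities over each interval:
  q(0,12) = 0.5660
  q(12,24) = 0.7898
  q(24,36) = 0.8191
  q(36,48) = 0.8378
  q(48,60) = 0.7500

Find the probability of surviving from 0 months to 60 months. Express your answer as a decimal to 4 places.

0.0007

Survival from 0 to 60 is the product of surviving each interval: (1 − 0.5660) × (1 − 0.7898) × (1 − 0.8191) × (1 − 0.8378) × (1 − 0.7500).
= 0.4340 × 0.2102 × 0.1809 × 0.1622 × 0.2500 = 0.000669.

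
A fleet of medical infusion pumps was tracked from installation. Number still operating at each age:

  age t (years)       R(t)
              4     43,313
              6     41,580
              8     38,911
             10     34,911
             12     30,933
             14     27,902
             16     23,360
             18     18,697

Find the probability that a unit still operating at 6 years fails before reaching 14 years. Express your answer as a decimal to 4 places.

P(fail before 14 | operational at 6) = 1 − R(14)/R(6) = 1 − 27,902/41,580 = (13,678)/41,580 = 0.328956.

0.3290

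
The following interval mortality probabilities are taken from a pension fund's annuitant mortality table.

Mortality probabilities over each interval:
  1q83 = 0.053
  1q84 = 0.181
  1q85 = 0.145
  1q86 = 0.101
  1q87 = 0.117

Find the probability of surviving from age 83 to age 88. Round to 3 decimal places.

The overall survival probability is (1 − 0.053) × (1 − 0.181) × (1 − 0.145) × (1 − 0.101) × (1 − 0.117).
= 0.947 × 0.819 × 0.855 × 0.899 × 0.883 = 0.526405.

0.526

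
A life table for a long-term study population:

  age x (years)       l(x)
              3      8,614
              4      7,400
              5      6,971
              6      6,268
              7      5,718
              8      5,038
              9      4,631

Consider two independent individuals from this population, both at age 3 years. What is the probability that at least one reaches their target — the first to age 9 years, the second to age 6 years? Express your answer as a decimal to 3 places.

p₁ = l(9)/l(3) = 4,631/8,614 = 0.537613; p₂ = l(6)/l(3) = 6,268/8,614 = 0.727653.
P(at least one) = 1 − (1−p₁)(1−p₂) = 1 − 0.462387 × 0.272347 = 0.874070.

0.874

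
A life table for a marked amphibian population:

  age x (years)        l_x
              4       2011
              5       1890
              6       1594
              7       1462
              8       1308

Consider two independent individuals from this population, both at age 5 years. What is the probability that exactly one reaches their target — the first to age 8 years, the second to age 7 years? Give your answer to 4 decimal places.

0.3949

p₁ = l_8/l_5 = 1308/1890 = 0.692063; p₂ = l_7/l_5 = 1462/1890 = 0.773545.
P(exactly one) = p₁(1−p₂) + (1−p₁)p₂ = 0.156721 + 0.238203 = 0.394924.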